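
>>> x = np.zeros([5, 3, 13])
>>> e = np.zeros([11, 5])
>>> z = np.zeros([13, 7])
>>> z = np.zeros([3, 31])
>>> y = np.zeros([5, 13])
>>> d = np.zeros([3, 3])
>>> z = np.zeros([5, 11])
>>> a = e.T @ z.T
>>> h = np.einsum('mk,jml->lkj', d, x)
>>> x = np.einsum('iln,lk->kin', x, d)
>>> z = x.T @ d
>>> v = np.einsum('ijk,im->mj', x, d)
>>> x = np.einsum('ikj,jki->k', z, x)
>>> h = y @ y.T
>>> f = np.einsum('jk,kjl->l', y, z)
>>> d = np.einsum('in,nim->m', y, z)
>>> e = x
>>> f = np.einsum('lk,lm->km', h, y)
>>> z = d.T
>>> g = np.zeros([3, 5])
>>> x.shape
(5,)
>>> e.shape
(5,)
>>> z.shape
(3,)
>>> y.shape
(5, 13)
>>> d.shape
(3,)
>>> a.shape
(5, 5)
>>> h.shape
(5, 5)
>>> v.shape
(3, 5)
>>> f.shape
(5, 13)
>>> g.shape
(3, 5)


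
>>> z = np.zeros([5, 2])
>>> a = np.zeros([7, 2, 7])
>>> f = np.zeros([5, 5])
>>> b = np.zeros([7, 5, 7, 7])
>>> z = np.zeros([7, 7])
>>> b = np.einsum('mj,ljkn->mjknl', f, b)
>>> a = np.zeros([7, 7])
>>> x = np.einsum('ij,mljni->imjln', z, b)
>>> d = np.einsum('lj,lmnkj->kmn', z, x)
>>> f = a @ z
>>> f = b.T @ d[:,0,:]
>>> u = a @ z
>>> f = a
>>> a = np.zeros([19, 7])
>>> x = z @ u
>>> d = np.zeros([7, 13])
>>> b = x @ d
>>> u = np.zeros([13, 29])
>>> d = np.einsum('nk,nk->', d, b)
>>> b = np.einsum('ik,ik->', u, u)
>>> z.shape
(7, 7)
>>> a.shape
(19, 7)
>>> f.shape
(7, 7)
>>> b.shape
()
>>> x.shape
(7, 7)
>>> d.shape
()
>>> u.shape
(13, 29)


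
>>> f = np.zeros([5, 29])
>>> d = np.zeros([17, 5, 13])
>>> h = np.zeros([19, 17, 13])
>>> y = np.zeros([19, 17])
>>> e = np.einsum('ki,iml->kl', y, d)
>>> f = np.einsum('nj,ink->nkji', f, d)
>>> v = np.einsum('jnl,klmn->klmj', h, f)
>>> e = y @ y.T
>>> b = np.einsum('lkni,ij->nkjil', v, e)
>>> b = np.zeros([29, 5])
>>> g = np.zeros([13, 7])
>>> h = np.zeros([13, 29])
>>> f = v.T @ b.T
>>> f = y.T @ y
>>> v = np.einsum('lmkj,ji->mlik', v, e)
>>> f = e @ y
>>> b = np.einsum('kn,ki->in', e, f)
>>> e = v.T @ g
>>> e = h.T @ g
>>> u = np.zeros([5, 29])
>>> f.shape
(19, 17)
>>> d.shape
(17, 5, 13)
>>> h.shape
(13, 29)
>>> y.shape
(19, 17)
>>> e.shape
(29, 7)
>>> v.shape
(13, 5, 19, 29)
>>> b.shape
(17, 19)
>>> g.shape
(13, 7)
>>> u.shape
(5, 29)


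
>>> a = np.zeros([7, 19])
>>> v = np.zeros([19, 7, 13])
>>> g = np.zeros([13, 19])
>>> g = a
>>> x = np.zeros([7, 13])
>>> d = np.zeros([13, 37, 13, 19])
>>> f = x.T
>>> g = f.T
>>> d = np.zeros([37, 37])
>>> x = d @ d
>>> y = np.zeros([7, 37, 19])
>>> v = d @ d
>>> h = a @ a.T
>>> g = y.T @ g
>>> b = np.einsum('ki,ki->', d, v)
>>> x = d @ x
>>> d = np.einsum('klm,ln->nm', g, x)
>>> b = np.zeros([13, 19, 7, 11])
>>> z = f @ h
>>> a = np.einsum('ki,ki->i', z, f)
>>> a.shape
(7,)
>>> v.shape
(37, 37)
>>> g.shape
(19, 37, 13)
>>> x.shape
(37, 37)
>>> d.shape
(37, 13)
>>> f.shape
(13, 7)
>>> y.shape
(7, 37, 19)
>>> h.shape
(7, 7)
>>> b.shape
(13, 19, 7, 11)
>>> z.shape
(13, 7)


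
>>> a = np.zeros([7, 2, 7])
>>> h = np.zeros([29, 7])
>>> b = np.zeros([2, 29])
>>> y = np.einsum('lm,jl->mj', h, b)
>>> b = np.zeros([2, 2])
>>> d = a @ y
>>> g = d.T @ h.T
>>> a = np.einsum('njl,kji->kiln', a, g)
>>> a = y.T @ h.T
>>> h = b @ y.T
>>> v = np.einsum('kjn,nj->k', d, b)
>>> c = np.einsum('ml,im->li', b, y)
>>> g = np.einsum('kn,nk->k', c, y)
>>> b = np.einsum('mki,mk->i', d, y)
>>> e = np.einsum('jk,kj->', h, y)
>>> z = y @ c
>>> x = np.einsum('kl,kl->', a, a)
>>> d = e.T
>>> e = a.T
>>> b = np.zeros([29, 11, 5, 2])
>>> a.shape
(2, 29)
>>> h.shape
(2, 7)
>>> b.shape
(29, 11, 5, 2)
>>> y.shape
(7, 2)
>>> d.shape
()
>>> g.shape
(2,)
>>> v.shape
(7,)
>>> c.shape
(2, 7)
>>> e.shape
(29, 2)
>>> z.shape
(7, 7)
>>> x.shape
()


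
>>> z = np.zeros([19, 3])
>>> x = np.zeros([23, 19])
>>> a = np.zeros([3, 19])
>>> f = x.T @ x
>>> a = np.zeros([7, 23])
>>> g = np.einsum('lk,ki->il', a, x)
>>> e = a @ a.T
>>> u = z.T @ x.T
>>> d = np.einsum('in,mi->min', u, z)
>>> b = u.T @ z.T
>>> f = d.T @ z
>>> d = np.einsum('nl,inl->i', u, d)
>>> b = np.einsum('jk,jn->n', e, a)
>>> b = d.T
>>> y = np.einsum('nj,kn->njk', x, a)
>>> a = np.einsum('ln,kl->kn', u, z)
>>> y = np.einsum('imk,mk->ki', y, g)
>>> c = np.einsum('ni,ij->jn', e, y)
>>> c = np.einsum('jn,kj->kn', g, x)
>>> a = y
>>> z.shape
(19, 3)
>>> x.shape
(23, 19)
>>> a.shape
(7, 23)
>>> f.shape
(23, 3, 3)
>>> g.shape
(19, 7)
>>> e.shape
(7, 7)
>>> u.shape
(3, 23)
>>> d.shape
(19,)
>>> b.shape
(19,)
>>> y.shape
(7, 23)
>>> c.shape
(23, 7)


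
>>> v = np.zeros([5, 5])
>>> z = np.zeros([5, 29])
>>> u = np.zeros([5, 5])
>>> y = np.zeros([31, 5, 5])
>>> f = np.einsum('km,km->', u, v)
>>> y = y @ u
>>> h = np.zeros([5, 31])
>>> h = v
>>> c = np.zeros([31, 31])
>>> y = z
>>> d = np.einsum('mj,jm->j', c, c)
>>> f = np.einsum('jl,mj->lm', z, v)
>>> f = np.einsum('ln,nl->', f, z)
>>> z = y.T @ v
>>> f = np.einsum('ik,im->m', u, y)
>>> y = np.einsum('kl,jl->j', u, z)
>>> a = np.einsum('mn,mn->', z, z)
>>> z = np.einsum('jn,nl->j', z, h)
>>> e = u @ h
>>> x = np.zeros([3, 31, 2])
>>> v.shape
(5, 5)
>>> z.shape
(29,)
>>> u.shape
(5, 5)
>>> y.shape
(29,)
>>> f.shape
(29,)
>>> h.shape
(5, 5)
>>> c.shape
(31, 31)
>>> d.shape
(31,)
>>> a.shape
()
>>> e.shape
(5, 5)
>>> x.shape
(3, 31, 2)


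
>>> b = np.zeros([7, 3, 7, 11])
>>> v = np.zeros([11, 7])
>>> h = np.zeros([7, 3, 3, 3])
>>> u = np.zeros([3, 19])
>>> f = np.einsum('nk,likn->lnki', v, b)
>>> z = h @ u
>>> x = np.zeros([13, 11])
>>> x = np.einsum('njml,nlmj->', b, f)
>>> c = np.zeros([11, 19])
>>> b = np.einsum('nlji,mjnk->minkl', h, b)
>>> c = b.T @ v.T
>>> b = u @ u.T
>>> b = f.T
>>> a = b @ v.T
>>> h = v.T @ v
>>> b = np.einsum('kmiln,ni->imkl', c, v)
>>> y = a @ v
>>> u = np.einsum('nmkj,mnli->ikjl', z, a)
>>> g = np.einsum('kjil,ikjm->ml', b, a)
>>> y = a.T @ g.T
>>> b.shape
(7, 11, 3, 3)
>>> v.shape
(11, 7)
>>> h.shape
(7, 7)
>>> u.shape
(11, 3, 19, 11)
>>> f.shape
(7, 11, 7, 3)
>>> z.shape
(7, 3, 3, 19)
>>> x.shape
()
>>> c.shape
(3, 11, 7, 3, 11)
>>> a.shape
(3, 7, 11, 11)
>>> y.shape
(11, 11, 7, 11)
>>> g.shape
(11, 3)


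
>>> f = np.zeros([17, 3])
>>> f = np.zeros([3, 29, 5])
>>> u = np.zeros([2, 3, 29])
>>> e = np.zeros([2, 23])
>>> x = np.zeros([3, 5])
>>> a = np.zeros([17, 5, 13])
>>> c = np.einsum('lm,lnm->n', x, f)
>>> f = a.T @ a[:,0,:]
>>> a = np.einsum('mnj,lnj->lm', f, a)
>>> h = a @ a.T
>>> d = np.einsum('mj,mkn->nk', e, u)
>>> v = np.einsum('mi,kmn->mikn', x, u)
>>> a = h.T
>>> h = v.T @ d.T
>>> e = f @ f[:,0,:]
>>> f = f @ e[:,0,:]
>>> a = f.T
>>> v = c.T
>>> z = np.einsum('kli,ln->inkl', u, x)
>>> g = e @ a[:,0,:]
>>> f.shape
(13, 5, 13)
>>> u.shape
(2, 3, 29)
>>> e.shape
(13, 5, 13)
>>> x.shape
(3, 5)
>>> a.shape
(13, 5, 13)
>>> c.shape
(29,)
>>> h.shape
(29, 2, 5, 29)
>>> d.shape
(29, 3)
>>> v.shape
(29,)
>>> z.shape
(29, 5, 2, 3)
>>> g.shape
(13, 5, 13)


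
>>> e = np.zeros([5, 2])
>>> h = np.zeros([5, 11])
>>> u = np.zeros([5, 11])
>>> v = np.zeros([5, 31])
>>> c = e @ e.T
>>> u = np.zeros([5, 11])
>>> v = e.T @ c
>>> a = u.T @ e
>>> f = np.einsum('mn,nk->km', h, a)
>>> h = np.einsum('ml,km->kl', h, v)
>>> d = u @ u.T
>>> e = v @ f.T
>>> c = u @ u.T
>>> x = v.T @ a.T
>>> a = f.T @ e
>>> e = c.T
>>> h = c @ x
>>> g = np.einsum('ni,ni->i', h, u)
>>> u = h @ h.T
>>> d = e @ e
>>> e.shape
(5, 5)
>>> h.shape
(5, 11)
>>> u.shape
(5, 5)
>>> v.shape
(2, 5)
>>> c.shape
(5, 5)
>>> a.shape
(5, 2)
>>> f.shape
(2, 5)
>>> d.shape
(5, 5)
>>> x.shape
(5, 11)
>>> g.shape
(11,)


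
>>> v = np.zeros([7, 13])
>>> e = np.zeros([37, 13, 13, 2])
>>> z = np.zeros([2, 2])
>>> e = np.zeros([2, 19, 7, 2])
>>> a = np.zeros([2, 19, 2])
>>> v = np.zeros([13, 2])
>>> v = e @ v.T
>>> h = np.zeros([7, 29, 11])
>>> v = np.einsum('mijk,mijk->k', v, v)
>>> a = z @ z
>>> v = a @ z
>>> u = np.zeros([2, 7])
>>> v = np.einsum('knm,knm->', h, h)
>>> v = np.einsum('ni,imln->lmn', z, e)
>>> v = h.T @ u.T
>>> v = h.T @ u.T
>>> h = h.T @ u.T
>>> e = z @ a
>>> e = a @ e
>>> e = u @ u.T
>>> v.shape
(11, 29, 2)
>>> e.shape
(2, 2)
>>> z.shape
(2, 2)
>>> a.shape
(2, 2)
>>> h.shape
(11, 29, 2)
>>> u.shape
(2, 7)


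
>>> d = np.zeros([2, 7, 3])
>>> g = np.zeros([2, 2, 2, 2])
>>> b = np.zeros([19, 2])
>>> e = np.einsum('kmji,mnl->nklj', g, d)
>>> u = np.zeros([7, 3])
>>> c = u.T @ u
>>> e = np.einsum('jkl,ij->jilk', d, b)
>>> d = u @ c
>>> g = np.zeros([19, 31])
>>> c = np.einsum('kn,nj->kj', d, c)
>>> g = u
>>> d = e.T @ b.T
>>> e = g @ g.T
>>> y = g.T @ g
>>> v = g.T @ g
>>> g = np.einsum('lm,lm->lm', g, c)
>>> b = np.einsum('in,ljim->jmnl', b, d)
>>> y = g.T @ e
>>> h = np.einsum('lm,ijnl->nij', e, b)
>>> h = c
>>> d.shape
(7, 3, 19, 19)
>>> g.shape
(7, 3)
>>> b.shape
(3, 19, 2, 7)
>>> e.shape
(7, 7)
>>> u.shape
(7, 3)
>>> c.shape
(7, 3)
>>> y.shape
(3, 7)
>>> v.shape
(3, 3)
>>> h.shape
(7, 3)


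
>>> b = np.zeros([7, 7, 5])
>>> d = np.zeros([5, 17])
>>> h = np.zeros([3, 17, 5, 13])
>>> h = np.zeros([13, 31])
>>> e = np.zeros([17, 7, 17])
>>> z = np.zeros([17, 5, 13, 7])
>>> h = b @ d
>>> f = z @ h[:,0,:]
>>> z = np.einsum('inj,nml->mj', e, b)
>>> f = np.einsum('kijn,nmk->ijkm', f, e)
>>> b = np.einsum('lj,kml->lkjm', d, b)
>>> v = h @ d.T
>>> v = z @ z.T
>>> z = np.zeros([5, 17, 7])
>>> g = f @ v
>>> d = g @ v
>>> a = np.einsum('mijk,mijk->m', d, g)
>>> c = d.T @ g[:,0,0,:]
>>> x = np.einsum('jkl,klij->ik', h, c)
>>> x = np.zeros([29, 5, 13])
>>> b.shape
(5, 7, 17, 7)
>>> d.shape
(5, 13, 17, 7)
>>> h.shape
(7, 7, 17)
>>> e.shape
(17, 7, 17)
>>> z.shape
(5, 17, 7)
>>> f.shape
(5, 13, 17, 7)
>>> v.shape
(7, 7)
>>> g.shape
(5, 13, 17, 7)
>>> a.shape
(5,)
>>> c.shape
(7, 17, 13, 7)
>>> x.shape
(29, 5, 13)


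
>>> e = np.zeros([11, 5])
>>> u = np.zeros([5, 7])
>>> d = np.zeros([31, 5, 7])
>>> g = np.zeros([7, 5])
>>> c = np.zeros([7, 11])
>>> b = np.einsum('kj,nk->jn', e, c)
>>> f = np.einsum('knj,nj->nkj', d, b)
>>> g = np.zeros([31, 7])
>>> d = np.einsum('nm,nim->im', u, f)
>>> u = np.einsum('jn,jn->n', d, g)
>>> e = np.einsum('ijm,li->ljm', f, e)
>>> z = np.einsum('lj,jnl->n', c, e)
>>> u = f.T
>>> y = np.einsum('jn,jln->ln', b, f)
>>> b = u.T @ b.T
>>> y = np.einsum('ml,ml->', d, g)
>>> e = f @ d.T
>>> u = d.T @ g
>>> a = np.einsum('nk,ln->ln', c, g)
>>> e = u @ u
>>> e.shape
(7, 7)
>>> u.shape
(7, 7)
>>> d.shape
(31, 7)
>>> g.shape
(31, 7)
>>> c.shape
(7, 11)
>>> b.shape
(5, 31, 5)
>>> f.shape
(5, 31, 7)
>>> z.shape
(31,)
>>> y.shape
()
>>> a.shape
(31, 7)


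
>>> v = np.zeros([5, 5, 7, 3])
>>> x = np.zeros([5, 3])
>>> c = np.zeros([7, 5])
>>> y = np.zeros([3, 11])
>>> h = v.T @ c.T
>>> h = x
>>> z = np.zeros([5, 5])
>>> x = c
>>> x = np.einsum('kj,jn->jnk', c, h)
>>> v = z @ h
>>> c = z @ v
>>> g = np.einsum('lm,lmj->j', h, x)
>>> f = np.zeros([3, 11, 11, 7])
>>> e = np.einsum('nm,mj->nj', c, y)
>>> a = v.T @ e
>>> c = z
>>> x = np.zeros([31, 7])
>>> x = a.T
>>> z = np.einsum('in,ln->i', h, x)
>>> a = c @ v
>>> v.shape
(5, 3)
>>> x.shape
(11, 3)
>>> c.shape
(5, 5)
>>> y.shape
(3, 11)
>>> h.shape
(5, 3)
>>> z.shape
(5,)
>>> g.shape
(7,)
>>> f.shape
(3, 11, 11, 7)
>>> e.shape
(5, 11)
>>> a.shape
(5, 3)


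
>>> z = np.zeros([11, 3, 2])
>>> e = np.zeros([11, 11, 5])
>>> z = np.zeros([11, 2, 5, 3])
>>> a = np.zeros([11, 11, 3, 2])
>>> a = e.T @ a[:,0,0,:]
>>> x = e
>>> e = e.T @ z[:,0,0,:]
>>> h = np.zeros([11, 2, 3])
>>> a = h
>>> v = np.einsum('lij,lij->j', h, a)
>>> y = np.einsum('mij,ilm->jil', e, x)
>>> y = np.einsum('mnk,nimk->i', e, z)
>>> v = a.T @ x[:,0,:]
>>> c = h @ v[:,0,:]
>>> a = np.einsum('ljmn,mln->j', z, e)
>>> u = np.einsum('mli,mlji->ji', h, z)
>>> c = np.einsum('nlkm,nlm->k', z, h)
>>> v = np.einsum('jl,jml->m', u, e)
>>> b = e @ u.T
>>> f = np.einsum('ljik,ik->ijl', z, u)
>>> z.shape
(11, 2, 5, 3)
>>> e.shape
(5, 11, 3)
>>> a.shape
(2,)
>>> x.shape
(11, 11, 5)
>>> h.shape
(11, 2, 3)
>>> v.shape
(11,)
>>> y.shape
(2,)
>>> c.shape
(5,)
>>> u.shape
(5, 3)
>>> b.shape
(5, 11, 5)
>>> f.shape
(5, 2, 11)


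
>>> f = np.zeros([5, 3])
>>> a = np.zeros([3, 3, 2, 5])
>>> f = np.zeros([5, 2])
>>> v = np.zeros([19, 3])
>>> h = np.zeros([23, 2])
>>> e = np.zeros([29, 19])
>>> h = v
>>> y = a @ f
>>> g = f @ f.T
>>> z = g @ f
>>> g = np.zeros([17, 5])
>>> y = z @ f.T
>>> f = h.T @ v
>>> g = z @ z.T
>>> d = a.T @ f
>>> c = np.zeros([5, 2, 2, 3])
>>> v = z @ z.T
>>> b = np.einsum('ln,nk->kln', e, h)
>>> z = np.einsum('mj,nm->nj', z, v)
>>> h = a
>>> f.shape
(3, 3)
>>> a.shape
(3, 3, 2, 5)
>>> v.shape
(5, 5)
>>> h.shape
(3, 3, 2, 5)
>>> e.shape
(29, 19)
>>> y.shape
(5, 5)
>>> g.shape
(5, 5)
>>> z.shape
(5, 2)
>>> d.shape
(5, 2, 3, 3)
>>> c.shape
(5, 2, 2, 3)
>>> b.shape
(3, 29, 19)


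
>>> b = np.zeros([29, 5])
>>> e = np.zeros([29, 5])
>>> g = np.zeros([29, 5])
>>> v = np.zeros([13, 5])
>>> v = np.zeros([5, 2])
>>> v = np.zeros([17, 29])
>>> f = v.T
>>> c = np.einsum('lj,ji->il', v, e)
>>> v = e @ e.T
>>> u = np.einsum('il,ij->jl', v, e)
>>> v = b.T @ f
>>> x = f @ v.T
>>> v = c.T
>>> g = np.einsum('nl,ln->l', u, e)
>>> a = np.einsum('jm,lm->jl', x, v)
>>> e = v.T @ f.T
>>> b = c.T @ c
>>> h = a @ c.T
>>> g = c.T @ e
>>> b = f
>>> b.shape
(29, 17)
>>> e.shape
(5, 29)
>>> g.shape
(17, 29)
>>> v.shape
(17, 5)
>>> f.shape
(29, 17)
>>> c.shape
(5, 17)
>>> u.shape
(5, 29)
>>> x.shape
(29, 5)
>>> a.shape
(29, 17)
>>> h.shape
(29, 5)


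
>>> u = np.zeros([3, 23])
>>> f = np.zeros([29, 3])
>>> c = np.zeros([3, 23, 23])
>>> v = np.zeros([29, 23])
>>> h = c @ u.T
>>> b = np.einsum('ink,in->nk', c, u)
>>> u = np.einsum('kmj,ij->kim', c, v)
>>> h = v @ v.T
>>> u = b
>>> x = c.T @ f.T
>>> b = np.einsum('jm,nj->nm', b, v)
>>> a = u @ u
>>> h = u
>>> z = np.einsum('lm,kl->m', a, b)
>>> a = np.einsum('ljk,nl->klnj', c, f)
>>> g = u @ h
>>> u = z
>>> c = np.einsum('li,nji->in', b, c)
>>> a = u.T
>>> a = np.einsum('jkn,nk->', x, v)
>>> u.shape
(23,)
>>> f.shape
(29, 3)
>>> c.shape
(23, 3)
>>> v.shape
(29, 23)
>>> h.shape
(23, 23)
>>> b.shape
(29, 23)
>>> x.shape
(23, 23, 29)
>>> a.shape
()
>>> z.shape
(23,)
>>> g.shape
(23, 23)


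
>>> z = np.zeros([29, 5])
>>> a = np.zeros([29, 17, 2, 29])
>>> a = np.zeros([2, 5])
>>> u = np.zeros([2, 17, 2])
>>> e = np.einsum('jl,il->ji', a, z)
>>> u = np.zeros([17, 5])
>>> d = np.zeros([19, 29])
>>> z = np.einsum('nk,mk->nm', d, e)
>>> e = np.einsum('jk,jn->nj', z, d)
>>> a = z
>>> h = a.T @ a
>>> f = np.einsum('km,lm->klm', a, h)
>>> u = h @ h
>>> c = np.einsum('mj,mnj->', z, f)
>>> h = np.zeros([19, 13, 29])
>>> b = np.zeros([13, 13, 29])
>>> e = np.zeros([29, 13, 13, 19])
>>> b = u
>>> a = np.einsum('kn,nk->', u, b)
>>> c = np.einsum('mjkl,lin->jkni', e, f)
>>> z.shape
(19, 2)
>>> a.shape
()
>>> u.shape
(2, 2)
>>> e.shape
(29, 13, 13, 19)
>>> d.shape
(19, 29)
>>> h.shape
(19, 13, 29)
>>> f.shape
(19, 2, 2)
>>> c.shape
(13, 13, 2, 2)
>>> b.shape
(2, 2)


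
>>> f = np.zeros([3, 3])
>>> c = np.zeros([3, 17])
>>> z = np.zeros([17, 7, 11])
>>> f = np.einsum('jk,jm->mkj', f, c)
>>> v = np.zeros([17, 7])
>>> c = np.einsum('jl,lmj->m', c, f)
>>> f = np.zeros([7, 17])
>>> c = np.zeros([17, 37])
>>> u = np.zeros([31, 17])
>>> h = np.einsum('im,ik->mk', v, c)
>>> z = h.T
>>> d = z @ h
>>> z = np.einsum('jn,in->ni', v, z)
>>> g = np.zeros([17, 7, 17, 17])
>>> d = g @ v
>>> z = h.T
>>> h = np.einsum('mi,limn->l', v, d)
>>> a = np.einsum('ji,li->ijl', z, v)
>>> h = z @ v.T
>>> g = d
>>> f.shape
(7, 17)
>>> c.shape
(17, 37)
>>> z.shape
(37, 7)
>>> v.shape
(17, 7)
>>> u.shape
(31, 17)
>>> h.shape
(37, 17)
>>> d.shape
(17, 7, 17, 7)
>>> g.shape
(17, 7, 17, 7)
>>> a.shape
(7, 37, 17)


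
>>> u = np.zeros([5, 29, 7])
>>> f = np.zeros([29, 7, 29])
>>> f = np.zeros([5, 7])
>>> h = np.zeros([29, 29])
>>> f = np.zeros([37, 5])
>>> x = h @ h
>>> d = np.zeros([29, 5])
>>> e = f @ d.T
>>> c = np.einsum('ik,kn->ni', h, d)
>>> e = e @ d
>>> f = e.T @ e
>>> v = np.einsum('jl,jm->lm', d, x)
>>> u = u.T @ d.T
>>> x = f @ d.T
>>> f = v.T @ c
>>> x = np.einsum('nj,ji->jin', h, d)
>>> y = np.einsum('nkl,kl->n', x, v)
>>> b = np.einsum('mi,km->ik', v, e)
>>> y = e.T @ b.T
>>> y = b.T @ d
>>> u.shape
(7, 29, 29)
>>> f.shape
(29, 29)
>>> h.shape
(29, 29)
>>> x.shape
(29, 5, 29)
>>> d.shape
(29, 5)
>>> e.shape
(37, 5)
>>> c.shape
(5, 29)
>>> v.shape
(5, 29)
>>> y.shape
(37, 5)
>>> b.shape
(29, 37)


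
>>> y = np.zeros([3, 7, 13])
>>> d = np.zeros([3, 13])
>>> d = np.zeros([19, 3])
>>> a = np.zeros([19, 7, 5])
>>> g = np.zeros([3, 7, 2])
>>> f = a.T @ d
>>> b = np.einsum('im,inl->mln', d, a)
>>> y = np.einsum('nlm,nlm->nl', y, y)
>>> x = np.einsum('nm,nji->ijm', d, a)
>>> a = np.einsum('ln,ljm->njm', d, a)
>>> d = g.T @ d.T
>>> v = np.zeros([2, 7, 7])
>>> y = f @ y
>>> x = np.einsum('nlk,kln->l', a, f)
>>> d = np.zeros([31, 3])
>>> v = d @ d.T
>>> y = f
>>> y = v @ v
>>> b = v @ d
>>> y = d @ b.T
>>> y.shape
(31, 31)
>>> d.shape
(31, 3)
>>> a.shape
(3, 7, 5)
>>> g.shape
(3, 7, 2)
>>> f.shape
(5, 7, 3)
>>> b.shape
(31, 3)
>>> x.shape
(7,)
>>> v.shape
(31, 31)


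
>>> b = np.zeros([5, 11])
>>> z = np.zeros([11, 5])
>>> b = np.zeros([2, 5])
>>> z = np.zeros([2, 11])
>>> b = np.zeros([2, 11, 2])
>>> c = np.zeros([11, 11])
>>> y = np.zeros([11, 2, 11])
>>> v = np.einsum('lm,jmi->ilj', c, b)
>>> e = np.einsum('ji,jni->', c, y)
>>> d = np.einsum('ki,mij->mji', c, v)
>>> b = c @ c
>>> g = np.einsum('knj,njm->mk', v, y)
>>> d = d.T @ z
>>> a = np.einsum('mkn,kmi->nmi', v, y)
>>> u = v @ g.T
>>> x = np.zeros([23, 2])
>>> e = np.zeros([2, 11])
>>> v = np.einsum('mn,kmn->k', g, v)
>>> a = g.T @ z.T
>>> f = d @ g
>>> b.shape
(11, 11)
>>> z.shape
(2, 11)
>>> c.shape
(11, 11)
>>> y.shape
(11, 2, 11)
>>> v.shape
(2,)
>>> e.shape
(2, 11)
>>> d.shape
(11, 2, 11)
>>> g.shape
(11, 2)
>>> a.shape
(2, 2)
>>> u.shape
(2, 11, 11)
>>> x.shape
(23, 2)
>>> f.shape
(11, 2, 2)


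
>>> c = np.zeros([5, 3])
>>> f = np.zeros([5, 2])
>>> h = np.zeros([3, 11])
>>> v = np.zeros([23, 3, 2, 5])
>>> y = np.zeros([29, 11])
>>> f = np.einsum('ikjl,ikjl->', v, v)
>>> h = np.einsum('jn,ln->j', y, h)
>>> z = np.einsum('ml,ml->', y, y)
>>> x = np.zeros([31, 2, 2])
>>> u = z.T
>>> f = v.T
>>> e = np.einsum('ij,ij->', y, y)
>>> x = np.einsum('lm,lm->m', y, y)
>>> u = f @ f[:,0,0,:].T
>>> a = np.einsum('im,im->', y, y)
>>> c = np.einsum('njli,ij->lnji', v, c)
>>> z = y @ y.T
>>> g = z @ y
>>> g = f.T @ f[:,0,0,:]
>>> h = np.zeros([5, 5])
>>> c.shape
(2, 23, 3, 5)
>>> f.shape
(5, 2, 3, 23)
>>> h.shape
(5, 5)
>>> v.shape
(23, 3, 2, 5)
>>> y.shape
(29, 11)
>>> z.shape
(29, 29)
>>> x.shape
(11,)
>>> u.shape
(5, 2, 3, 5)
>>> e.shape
()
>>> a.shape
()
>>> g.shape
(23, 3, 2, 23)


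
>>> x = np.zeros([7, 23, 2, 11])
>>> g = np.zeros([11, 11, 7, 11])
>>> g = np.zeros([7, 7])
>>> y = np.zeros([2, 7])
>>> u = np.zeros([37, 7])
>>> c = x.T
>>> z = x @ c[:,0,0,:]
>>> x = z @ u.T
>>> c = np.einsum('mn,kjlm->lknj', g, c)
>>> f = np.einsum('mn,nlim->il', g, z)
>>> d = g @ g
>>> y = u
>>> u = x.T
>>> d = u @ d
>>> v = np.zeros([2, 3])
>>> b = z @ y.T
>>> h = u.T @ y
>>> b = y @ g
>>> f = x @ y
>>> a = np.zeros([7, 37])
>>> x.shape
(7, 23, 2, 37)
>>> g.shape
(7, 7)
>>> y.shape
(37, 7)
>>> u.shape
(37, 2, 23, 7)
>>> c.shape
(23, 11, 7, 2)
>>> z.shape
(7, 23, 2, 7)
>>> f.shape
(7, 23, 2, 7)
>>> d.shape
(37, 2, 23, 7)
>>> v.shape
(2, 3)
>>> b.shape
(37, 7)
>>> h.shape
(7, 23, 2, 7)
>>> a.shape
(7, 37)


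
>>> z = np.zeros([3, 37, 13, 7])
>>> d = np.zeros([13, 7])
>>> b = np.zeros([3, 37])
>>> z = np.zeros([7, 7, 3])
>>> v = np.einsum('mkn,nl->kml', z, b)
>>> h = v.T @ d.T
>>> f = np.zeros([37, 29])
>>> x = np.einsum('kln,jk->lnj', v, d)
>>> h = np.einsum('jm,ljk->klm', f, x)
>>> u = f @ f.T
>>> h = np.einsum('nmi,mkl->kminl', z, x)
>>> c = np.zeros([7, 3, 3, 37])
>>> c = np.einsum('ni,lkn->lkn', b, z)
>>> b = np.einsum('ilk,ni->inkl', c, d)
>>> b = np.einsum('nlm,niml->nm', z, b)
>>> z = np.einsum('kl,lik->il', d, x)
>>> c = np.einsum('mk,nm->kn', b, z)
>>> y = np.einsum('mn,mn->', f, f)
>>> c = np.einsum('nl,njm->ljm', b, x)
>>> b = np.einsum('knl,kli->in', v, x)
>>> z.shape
(37, 7)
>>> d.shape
(13, 7)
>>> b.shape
(13, 7)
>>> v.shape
(7, 7, 37)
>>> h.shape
(37, 7, 3, 7, 13)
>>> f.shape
(37, 29)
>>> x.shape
(7, 37, 13)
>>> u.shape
(37, 37)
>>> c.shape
(3, 37, 13)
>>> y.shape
()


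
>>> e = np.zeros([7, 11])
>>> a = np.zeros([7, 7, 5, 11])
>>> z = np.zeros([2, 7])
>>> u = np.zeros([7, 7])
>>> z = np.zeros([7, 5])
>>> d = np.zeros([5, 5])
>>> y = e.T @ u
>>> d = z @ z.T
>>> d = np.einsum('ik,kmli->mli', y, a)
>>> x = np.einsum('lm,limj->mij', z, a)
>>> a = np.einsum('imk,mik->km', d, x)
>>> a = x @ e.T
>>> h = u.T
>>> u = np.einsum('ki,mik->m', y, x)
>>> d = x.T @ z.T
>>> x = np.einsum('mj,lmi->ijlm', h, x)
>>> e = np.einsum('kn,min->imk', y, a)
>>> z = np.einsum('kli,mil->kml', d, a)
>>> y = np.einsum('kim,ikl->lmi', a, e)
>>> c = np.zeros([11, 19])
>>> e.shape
(7, 5, 11)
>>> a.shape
(5, 7, 7)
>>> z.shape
(11, 5, 7)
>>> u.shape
(5,)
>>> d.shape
(11, 7, 7)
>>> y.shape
(11, 7, 7)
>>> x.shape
(11, 7, 5, 7)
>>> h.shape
(7, 7)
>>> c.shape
(11, 19)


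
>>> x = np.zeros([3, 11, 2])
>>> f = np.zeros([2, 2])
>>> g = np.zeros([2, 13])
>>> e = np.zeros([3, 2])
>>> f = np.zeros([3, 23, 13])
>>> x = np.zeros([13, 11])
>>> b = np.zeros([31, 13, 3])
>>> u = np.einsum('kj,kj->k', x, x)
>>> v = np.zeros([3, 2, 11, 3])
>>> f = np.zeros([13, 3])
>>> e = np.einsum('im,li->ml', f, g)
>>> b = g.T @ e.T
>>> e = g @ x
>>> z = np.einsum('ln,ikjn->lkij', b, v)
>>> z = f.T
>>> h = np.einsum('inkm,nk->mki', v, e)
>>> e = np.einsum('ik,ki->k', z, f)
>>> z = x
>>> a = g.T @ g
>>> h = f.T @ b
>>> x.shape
(13, 11)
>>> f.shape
(13, 3)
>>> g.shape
(2, 13)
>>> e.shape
(13,)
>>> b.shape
(13, 3)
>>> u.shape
(13,)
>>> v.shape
(3, 2, 11, 3)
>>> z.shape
(13, 11)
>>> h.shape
(3, 3)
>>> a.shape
(13, 13)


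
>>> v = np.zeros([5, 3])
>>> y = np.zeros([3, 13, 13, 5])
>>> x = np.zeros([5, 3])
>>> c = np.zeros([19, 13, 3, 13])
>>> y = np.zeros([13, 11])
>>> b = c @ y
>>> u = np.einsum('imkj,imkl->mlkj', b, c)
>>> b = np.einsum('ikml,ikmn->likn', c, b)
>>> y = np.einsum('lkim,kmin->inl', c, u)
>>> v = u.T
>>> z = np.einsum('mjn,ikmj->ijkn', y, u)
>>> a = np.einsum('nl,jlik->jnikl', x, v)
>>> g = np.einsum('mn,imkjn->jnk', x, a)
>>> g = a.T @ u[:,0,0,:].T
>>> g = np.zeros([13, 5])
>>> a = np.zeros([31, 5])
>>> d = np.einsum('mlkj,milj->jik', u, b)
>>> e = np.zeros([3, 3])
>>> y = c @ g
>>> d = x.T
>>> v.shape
(11, 3, 13, 13)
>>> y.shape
(19, 13, 3, 5)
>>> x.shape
(5, 3)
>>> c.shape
(19, 13, 3, 13)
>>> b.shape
(13, 19, 13, 11)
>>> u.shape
(13, 13, 3, 11)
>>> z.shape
(13, 11, 13, 19)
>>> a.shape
(31, 5)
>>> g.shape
(13, 5)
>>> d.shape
(3, 5)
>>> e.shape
(3, 3)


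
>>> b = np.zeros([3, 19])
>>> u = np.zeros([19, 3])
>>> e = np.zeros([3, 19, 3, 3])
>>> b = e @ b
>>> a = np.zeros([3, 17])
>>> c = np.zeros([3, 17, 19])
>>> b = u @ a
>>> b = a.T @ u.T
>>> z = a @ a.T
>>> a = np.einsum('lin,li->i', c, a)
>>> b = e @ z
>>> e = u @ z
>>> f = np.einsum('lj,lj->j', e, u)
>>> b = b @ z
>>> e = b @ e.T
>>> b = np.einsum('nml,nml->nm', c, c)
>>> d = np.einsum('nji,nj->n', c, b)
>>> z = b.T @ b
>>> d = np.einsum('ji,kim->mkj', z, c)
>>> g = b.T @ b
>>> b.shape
(3, 17)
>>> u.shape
(19, 3)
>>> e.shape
(3, 19, 3, 19)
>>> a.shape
(17,)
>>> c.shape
(3, 17, 19)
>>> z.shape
(17, 17)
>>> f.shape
(3,)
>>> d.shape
(19, 3, 17)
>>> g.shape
(17, 17)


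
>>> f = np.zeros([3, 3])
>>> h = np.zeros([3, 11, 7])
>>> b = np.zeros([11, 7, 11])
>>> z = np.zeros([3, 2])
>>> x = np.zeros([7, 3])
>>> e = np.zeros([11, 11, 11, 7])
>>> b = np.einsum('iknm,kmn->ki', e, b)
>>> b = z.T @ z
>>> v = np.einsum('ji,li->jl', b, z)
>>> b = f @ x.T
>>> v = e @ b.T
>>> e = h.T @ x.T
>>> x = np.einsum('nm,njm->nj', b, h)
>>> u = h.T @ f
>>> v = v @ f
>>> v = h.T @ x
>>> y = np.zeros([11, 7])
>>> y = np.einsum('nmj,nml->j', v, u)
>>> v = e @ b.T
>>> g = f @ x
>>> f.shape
(3, 3)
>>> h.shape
(3, 11, 7)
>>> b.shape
(3, 7)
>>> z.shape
(3, 2)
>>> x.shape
(3, 11)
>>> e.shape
(7, 11, 7)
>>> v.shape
(7, 11, 3)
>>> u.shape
(7, 11, 3)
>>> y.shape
(11,)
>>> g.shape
(3, 11)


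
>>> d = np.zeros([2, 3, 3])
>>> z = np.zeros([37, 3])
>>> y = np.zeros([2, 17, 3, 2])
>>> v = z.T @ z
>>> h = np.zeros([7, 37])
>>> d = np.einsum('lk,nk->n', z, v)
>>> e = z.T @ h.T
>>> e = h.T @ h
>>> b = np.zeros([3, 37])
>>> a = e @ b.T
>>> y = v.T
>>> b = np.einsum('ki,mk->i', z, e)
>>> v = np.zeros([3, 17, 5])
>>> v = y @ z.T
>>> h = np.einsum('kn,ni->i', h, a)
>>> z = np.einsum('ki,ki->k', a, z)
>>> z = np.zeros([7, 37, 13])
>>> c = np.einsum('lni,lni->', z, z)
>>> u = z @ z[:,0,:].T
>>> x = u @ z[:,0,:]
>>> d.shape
(3,)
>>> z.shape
(7, 37, 13)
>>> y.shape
(3, 3)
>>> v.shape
(3, 37)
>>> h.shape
(3,)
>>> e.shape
(37, 37)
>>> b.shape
(3,)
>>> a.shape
(37, 3)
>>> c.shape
()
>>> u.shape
(7, 37, 7)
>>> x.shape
(7, 37, 13)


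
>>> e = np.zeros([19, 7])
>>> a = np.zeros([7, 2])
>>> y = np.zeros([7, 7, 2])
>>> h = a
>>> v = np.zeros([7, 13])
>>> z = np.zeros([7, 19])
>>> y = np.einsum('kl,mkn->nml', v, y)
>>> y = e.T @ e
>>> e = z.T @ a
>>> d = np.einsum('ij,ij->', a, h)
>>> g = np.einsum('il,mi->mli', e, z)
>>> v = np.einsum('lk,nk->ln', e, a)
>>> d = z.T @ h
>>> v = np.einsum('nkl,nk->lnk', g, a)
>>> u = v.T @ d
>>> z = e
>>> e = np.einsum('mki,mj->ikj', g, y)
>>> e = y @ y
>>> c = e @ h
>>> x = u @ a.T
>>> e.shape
(7, 7)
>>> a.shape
(7, 2)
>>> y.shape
(7, 7)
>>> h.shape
(7, 2)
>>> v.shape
(19, 7, 2)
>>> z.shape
(19, 2)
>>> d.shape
(19, 2)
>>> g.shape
(7, 2, 19)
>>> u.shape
(2, 7, 2)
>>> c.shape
(7, 2)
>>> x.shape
(2, 7, 7)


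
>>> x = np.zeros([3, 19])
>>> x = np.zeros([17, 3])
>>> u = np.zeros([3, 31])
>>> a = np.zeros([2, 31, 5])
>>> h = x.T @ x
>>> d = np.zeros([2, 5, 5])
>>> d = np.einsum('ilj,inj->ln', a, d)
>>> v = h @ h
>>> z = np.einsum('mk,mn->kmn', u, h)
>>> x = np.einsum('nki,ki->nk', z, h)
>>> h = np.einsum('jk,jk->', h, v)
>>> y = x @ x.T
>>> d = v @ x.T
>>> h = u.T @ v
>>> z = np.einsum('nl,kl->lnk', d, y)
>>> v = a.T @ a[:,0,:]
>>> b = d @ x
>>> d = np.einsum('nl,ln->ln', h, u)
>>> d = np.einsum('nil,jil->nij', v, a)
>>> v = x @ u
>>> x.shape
(31, 3)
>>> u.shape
(3, 31)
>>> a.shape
(2, 31, 5)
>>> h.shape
(31, 3)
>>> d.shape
(5, 31, 2)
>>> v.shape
(31, 31)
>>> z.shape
(31, 3, 31)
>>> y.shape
(31, 31)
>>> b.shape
(3, 3)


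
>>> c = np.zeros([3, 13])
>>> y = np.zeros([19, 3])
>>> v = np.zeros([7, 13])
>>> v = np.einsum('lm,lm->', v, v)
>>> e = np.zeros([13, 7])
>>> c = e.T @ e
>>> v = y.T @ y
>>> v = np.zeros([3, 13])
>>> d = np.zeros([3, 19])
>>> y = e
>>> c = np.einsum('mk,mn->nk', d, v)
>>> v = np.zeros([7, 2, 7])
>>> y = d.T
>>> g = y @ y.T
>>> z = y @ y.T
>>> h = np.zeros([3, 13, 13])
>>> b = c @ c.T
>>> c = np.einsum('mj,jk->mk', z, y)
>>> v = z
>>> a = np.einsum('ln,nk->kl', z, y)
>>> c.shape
(19, 3)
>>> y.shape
(19, 3)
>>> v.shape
(19, 19)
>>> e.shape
(13, 7)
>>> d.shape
(3, 19)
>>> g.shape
(19, 19)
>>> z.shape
(19, 19)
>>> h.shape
(3, 13, 13)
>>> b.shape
(13, 13)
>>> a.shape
(3, 19)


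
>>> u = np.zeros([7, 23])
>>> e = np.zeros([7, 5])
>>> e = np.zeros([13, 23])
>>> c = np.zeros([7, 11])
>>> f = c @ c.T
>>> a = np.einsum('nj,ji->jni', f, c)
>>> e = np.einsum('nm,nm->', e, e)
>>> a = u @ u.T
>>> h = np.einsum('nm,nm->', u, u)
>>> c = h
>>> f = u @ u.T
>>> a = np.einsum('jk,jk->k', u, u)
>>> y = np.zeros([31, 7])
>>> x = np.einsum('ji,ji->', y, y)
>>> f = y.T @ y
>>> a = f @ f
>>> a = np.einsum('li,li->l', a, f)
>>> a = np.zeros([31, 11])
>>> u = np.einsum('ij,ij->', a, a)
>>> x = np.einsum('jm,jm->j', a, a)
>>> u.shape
()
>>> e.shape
()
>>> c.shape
()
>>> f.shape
(7, 7)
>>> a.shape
(31, 11)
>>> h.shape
()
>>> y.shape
(31, 7)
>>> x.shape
(31,)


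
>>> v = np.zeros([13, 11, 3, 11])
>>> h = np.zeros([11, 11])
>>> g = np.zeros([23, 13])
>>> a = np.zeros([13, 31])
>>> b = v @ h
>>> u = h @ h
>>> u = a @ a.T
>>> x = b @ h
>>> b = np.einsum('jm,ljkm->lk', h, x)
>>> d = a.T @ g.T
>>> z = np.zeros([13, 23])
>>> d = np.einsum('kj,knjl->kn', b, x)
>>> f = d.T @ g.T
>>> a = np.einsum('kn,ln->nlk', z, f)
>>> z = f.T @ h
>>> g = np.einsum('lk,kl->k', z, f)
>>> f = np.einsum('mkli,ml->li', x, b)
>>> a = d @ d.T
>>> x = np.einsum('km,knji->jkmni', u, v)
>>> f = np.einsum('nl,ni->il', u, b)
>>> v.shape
(13, 11, 3, 11)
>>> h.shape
(11, 11)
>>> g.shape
(11,)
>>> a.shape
(13, 13)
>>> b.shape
(13, 3)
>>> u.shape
(13, 13)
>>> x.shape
(3, 13, 13, 11, 11)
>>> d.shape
(13, 11)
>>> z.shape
(23, 11)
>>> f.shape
(3, 13)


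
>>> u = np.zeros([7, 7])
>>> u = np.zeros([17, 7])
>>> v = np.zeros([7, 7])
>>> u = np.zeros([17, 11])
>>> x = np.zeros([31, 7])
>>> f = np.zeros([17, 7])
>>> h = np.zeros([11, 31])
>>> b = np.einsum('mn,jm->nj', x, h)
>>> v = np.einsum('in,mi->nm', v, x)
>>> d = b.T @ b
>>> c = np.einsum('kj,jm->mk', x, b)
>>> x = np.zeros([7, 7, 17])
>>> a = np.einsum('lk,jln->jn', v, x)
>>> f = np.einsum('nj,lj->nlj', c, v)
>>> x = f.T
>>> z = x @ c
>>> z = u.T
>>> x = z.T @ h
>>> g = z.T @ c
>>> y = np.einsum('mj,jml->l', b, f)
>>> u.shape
(17, 11)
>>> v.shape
(7, 31)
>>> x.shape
(17, 31)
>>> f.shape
(11, 7, 31)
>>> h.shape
(11, 31)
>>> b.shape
(7, 11)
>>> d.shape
(11, 11)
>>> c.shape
(11, 31)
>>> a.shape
(7, 17)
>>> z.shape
(11, 17)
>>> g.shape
(17, 31)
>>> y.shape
(31,)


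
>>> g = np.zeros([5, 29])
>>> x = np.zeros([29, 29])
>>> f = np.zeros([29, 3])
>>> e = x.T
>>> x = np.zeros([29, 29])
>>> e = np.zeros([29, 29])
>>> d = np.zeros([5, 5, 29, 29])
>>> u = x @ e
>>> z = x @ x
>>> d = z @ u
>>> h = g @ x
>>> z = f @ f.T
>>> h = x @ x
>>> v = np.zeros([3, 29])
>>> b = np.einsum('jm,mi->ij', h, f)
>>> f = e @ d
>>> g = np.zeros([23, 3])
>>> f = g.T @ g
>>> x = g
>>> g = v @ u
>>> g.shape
(3, 29)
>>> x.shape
(23, 3)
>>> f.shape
(3, 3)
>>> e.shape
(29, 29)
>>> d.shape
(29, 29)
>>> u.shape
(29, 29)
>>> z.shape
(29, 29)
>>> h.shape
(29, 29)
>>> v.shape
(3, 29)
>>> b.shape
(3, 29)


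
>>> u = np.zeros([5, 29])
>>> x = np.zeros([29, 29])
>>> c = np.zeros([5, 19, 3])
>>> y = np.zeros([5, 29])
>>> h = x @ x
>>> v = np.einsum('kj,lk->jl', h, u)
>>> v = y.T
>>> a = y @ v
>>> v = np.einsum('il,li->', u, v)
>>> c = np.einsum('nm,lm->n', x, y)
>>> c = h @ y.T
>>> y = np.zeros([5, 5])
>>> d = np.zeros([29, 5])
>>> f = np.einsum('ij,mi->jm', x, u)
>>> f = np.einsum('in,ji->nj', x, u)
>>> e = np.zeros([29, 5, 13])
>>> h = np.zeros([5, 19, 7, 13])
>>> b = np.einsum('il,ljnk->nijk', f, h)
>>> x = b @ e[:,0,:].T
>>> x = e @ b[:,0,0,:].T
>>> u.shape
(5, 29)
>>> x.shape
(29, 5, 7)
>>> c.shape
(29, 5)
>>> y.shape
(5, 5)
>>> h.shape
(5, 19, 7, 13)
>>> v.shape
()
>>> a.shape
(5, 5)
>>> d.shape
(29, 5)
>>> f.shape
(29, 5)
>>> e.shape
(29, 5, 13)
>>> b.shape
(7, 29, 19, 13)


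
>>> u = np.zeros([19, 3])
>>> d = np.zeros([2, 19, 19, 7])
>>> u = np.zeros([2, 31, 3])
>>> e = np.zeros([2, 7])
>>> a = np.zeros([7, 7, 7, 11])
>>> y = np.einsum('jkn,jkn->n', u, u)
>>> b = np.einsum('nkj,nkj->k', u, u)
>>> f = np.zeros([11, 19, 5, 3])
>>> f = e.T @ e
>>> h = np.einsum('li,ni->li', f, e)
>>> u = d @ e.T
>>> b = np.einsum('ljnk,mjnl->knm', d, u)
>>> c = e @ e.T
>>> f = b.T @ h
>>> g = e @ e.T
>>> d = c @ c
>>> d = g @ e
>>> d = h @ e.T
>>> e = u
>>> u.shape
(2, 19, 19, 2)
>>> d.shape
(7, 2)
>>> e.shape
(2, 19, 19, 2)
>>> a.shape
(7, 7, 7, 11)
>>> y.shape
(3,)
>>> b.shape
(7, 19, 2)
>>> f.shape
(2, 19, 7)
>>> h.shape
(7, 7)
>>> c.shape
(2, 2)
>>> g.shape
(2, 2)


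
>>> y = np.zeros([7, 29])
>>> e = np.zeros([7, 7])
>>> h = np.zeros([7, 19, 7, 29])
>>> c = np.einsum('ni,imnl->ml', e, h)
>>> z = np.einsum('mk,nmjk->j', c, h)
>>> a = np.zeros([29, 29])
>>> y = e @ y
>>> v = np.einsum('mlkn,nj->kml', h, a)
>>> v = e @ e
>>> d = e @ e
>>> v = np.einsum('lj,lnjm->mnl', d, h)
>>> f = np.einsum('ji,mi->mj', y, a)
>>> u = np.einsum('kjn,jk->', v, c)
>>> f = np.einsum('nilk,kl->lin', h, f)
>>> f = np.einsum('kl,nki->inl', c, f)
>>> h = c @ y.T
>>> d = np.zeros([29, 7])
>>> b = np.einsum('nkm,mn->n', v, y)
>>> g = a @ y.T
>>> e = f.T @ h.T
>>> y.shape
(7, 29)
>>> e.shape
(29, 7, 19)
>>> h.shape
(19, 7)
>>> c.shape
(19, 29)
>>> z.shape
(7,)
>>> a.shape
(29, 29)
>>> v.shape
(29, 19, 7)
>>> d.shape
(29, 7)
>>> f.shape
(7, 7, 29)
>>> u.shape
()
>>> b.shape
(29,)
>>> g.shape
(29, 7)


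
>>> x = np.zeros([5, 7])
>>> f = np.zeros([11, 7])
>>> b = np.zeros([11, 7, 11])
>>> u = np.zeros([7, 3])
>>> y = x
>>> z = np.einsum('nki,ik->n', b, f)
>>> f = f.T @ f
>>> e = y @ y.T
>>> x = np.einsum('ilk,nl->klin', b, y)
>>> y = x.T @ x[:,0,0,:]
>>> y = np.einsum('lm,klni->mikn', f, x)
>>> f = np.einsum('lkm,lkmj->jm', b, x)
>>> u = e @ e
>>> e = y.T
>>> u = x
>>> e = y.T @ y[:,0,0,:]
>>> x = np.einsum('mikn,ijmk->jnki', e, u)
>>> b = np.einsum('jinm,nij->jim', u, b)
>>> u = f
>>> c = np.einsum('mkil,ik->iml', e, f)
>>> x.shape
(7, 11, 5, 11)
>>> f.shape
(5, 11)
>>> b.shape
(11, 7, 5)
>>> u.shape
(5, 11)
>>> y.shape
(7, 5, 11, 11)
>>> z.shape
(11,)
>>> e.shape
(11, 11, 5, 11)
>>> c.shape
(5, 11, 11)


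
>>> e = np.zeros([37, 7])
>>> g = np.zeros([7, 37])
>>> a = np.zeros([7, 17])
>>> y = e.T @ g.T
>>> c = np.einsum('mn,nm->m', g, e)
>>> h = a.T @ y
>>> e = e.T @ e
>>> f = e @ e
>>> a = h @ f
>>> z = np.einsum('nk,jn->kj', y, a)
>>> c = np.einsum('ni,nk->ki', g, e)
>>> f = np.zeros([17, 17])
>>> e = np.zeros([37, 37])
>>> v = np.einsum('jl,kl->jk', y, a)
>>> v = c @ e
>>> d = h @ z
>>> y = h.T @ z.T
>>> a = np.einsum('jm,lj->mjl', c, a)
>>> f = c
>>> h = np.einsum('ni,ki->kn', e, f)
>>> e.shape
(37, 37)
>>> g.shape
(7, 37)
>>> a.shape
(37, 7, 17)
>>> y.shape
(7, 7)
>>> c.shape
(7, 37)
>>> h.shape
(7, 37)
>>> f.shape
(7, 37)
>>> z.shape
(7, 17)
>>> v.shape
(7, 37)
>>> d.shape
(17, 17)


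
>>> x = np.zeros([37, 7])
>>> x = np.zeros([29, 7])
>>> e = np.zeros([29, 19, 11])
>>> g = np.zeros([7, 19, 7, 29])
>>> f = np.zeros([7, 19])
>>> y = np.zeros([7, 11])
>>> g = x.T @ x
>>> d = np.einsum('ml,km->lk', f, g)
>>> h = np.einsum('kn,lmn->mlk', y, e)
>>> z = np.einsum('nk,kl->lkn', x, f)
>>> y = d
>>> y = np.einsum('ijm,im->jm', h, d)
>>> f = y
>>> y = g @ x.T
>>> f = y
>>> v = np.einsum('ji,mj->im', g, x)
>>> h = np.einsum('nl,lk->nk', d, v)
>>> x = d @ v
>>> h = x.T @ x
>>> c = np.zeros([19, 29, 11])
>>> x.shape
(19, 29)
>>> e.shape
(29, 19, 11)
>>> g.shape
(7, 7)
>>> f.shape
(7, 29)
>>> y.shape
(7, 29)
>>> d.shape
(19, 7)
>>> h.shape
(29, 29)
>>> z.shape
(19, 7, 29)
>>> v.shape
(7, 29)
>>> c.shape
(19, 29, 11)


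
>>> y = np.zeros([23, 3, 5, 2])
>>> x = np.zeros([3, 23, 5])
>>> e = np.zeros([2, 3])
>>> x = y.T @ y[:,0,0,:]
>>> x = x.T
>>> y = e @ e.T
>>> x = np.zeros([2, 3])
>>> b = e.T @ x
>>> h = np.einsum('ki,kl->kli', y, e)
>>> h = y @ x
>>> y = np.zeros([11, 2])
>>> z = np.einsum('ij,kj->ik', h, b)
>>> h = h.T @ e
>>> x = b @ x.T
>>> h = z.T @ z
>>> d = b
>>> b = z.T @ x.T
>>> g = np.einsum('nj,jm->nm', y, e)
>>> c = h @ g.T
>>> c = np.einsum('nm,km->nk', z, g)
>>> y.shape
(11, 2)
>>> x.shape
(3, 2)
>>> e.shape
(2, 3)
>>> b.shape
(3, 3)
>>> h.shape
(3, 3)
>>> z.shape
(2, 3)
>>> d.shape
(3, 3)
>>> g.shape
(11, 3)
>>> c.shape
(2, 11)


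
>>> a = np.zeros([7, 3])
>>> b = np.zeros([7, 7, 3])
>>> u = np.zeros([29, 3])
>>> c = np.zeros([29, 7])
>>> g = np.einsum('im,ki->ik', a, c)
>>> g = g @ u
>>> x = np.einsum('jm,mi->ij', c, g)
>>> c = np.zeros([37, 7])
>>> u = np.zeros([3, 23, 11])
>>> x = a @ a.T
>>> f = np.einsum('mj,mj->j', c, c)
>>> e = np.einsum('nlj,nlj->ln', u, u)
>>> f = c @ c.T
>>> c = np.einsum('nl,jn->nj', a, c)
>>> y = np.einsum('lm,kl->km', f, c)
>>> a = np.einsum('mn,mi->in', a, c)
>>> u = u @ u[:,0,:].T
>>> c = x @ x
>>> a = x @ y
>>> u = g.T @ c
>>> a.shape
(7, 37)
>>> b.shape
(7, 7, 3)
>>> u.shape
(3, 7)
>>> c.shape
(7, 7)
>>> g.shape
(7, 3)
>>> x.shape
(7, 7)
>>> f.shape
(37, 37)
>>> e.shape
(23, 3)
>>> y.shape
(7, 37)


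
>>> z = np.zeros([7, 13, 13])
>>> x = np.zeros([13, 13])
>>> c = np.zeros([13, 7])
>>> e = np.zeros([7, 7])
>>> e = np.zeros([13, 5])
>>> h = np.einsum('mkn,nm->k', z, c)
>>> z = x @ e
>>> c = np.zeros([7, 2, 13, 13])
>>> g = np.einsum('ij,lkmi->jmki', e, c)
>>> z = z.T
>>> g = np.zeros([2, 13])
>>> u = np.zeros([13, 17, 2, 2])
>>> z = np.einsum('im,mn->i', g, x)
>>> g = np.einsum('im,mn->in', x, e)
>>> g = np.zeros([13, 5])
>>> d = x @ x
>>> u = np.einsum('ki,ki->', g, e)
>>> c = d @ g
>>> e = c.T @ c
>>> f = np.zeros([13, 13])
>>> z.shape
(2,)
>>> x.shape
(13, 13)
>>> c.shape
(13, 5)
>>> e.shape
(5, 5)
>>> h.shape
(13,)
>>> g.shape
(13, 5)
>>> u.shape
()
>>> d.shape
(13, 13)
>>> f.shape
(13, 13)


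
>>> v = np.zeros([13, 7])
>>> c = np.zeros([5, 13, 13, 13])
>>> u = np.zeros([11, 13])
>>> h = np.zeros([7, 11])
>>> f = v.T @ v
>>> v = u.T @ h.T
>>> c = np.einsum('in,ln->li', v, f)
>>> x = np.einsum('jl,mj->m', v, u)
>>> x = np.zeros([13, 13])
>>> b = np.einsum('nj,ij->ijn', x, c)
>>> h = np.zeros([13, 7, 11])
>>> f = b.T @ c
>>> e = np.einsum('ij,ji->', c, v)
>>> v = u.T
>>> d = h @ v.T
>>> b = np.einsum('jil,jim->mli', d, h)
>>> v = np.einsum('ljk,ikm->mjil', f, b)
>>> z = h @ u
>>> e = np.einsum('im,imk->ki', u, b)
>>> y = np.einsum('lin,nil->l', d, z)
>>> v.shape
(7, 13, 11, 13)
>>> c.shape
(7, 13)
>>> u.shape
(11, 13)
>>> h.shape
(13, 7, 11)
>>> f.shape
(13, 13, 13)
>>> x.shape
(13, 13)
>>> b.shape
(11, 13, 7)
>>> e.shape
(7, 11)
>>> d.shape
(13, 7, 13)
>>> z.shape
(13, 7, 13)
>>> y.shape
(13,)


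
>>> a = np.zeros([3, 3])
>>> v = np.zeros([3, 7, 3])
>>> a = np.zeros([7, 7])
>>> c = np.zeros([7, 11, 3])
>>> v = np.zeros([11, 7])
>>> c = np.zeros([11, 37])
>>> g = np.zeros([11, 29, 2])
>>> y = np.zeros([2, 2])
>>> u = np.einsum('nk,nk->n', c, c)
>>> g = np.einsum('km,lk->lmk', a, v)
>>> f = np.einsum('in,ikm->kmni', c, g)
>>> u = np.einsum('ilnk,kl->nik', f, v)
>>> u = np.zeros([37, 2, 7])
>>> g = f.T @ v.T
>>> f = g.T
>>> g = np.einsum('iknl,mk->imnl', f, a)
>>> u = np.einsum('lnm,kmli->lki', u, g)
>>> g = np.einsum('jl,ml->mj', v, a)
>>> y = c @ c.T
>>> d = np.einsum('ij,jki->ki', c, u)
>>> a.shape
(7, 7)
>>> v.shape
(11, 7)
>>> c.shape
(11, 37)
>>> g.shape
(7, 11)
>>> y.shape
(11, 11)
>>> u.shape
(37, 11, 11)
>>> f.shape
(11, 7, 37, 11)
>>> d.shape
(11, 11)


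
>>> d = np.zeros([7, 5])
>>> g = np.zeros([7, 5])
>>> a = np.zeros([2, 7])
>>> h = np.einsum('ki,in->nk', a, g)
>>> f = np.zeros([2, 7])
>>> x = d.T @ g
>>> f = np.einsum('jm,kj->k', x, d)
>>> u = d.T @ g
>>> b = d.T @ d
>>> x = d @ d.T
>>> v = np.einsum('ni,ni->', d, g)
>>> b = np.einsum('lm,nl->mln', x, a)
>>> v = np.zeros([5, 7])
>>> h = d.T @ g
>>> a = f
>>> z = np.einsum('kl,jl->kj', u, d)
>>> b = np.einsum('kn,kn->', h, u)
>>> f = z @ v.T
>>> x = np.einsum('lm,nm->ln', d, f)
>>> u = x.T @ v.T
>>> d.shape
(7, 5)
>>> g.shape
(7, 5)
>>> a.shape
(7,)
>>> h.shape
(5, 5)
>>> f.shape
(5, 5)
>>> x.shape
(7, 5)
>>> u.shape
(5, 5)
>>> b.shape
()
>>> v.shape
(5, 7)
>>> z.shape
(5, 7)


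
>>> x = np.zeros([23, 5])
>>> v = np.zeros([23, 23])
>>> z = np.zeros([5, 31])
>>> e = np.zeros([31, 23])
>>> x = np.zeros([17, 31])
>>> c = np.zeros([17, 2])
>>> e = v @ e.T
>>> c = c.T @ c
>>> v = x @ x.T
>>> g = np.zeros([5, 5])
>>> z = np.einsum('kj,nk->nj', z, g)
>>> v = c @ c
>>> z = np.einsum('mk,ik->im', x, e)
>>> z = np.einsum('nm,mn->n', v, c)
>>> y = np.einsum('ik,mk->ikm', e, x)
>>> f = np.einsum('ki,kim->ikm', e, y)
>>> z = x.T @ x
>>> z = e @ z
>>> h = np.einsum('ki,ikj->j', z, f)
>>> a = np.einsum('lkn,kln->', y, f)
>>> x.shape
(17, 31)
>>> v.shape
(2, 2)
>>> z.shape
(23, 31)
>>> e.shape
(23, 31)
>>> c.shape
(2, 2)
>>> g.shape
(5, 5)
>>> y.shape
(23, 31, 17)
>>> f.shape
(31, 23, 17)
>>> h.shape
(17,)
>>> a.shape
()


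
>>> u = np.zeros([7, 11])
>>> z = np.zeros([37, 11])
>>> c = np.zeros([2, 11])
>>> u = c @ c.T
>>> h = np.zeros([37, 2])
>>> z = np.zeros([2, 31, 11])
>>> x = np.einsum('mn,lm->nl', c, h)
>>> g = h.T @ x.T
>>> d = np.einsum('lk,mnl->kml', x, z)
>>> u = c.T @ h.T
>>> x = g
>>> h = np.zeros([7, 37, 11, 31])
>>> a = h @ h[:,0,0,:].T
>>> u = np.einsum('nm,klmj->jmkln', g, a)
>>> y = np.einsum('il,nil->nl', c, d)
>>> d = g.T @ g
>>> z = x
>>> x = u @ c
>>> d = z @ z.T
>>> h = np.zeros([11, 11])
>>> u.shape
(7, 11, 7, 37, 2)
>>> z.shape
(2, 11)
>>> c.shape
(2, 11)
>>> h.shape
(11, 11)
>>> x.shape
(7, 11, 7, 37, 11)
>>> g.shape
(2, 11)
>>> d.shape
(2, 2)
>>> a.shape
(7, 37, 11, 7)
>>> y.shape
(37, 11)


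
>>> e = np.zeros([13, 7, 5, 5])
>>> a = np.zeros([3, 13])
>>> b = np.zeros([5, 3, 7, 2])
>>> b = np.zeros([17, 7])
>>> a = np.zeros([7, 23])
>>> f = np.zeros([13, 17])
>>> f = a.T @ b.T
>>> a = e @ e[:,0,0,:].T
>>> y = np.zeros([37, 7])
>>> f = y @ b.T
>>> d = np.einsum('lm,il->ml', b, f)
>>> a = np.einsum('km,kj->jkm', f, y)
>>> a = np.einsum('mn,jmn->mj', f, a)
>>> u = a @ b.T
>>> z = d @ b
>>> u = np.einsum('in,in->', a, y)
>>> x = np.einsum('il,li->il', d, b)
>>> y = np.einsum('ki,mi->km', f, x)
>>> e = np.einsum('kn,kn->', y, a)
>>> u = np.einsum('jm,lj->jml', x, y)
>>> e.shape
()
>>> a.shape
(37, 7)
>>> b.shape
(17, 7)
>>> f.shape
(37, 17)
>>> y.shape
(37, 7)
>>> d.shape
(7, 17)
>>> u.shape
(7, 17, 37)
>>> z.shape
(7, 7)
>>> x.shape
(7, 17)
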